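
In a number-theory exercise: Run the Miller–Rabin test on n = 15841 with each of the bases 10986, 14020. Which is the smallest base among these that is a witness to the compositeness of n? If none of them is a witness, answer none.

14020

n − 1 = 15840 = 2^5 · 495, so s = 5 and d = 495.
Base 10986: x_0 = 10986^495 mod 15841 = 15840. x_0 = 15840 ≡ −1, so 10986 is not a witness.
Base 14020: x_0 = 14020^495 mod 15841 = 13579. x_0 is neither 1 nor 15840, so continue squaring. x_1 = 13579^2 mod 15841 = 1. x_1 = 1 but x_0 ≠ ±1, a nontrivial square root of 1 — 14020 is a witness and 15841 is composite.
The smallest witness among the given bases is 14020.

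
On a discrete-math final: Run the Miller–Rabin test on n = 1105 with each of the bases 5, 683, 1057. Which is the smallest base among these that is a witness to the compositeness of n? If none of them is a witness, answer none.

5

n − 1 = 1104 = 2^4 · 69, so s = 4 and d = 69.
Base 5: x_0 = 5^69 mod 1105 = 915. x_0 is neither 1 nor 1104, so continue squaring. x_1 = 915^2 mod 1105 = 740. x_2 = 740^2 mod 1105 = 625. x_3 = 625^2 mod 1105 = 560. Reached i = s−1 = 3 without hitting −1: 5 is a Miller–Rabin witness and 1105 is composite.
Base 683: x_0 = 683^69 mod 1105 = 73. x_0 is neither 1 nor 1104, so continue squaring. x_1 = 73^2 mod 1105 = 909. x_2 = 909^2 mod 1105 = 846. x_3 = 846^2 mod 1105 = 781. Reached i = s−1 = 3 without hitting −1: 683 is a Miller–Rabin witness and 1105 is composite.
Base 1057: x_0 = 1057^69 mod 1105 = 532. x_0 is neither 1 nor 1104, so continue squaring. x_1 = 532^2 mod 1105 = 144. x_2 = 144^2 mod 1105 = 846. x_3 = 846^2 mod 1105 = 781. Reached i = s−1 = 3 without hitting −1: 1057 is a Miller–Rabin witness and 1105 is composite.
The smallest witness among the given bases is 5.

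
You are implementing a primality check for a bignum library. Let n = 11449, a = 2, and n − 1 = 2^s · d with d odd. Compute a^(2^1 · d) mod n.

n − 1 = 11448 = 2^3 · 1431, so s = 3 and d = 1431.
x_0 = 2^1431 mod 11449 = 9843.
x_1 = 9843^2 mod 11449 = 3211.

3211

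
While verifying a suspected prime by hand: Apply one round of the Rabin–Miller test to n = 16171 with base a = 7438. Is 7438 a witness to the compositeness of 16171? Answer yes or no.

yes

n − 1 = 16170 = 2^1 · 8085, so s = 1 and d = 8085.
x_0 = 7438^8085 mod 16171 = 16163.
x_0 ∉ {1, 16170} and s = 1, so 7438 is a Miller–Rabin witness and 16171 is composite.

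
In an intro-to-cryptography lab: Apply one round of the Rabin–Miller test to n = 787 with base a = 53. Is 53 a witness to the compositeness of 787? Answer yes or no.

no

n − 1 = 786 = 2^1 · 393, so s = 1 and d = 393.
x_0 = 53^393 mod 787 = 786.
x_0 = 786 ≡ −1, so 53 is not a witness.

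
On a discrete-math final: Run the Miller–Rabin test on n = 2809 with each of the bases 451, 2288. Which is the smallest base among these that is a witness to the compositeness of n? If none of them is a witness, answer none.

none

n − 1 = 2808 = 2^3 · 351, so s = 3 and d = 351.
Base 451: x_0 = 451^351 mod 2809 = 2309. x_0 is neither 1 nor 2808, so continue squaring. x_1 = 2309^2 mod 2809 = 2808. x_1 ≡ −1, so 451 is not a witness.
Base 2288: x_0 = 2288^351 mod 2809 = 2808. x_0 = 2808 ≡ −1, so 2288 is not a witness.
No listed base is a witness for 2809.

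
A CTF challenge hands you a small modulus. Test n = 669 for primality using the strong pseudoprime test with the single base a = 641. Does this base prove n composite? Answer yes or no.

n − 1 = 668 = 2^2 · 167, so s = 2 and d = 167.
By repeated squaring, 641^167 ≡ 275 (mod 669).
x_0 = 641^167 mod 669 = 275.
x_0 is neither 1 nor 668, so continue squaring.
x_1 = 275^2 mod 669 = 28.
Reached i = s−1 = 1 without hitting −1: 641 is a Miller–Rabin witness and 669 is composite.

yes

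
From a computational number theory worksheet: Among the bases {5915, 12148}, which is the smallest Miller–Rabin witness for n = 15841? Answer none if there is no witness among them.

5915

n − 1 = 15840 = 2^5 · 495, so s = 5 and d = 495.
Base 5915: x_0 = 5915^495 mod 15841 = 6790. x_0 is neither 1 nor 15840, so continue squaring. x_1 = 6790^2 mod 15841 = 6790. x_2 = 6790^2 mod 15841 = 6790. x_3 = 6790^2 mod 15841 = 6790. x_4 = 6790^2 mod 15841 = 6790. Reached i = s−1 = 4 without hitting −1: 5915 is a Miller–Rabin witness and 15841 is composite.
Base 12148: x_0 = 12148^495 mod 15841 = 6726. x_0 is neither 1 nor 15840, so continue squaring. x_1 = 6726^2 mod 15841 = 13021. x_2 = 13021^2 mod 15841 = 218. x_3 = 218^2 mod 15841 = 1. x_3 = 1 but x_2 ≠ ±1, a nontrivial square root of 1 — 12148 is a witness and 15841 is composite.
The smallest witness among the given bases is 5915.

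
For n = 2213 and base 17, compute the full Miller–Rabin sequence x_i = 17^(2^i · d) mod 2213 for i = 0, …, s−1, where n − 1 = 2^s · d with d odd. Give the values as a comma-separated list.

n − 1 = 2212 = 2^2 · 553, so s = 2 and d = 553.
x_0 = 17^553 mod 2213 = 1083.
x_1 = 1083^2 mod 2213 = 2212.

1083, 2212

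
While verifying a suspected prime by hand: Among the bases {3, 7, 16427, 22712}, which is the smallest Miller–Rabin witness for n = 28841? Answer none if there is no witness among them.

n − 1 = 28840 = 2^3 · 3605, so s = 3 and d = 3605.
Base 3: x_0 = 3^3605 mod 28841 = 5528. x_0 is neither 1 nor 28840, so continue squaring. x_1 = 5528^2 mod 28841 = 16165. x_2 = 16165^2 mod 28841 = 7765. Reached i = s−1 = 2 without hitting −1: 3 is a Miller–Rabin witness and 28841 is composite.
Base 7: x_0 = 7^3605 mod 28841 = 16807. x_0 is neither 1 nor 28840, so continue squaring. x_1 = 16807^2 mod 28841 = 6495. x_2 = 6495^2 mod 28841 = 19483. Reached i = s−1 = 2 without hitting −1: 7 is a Miller–Rabin witness and 28841 is composite.
Base 16427: x_0 = 16427^3605 mod 28841 = 5922. x_0 is neither 1 nor 28840, so continue squaring. x_1 = 5922^2 mod 28841 = 28269. x_2 = 28269^2 mod 28841 = 9933. Reached i = s−1 = 2 without hitting −1: 16427 is a Miller–Rabin witness and 28841 is composite.
Base 22712: x_0 = 22712^3605 mod 28841 = 24288. x_0 is neither 1 nor 28840, so continue squaring. x_1 = 24288^2 mod 28841 = 21971. x_2 = 21971^2 mod 28841 = 13024. Reached i = s−1 = 2 without hitting −1: 22712 is a Miller–Rabin witness and 28841 is composite.
The smallest witness among the given bases is 3.

3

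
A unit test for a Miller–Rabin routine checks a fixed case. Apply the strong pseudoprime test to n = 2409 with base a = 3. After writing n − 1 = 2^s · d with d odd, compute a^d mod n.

n − 1 = 2408 = 2^3 · 301, so s = 3 and d = 301.
3^301 mod 2409 = 3.

3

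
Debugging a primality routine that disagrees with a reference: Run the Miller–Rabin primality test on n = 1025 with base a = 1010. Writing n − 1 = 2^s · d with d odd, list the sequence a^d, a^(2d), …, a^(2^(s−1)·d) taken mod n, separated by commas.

1010, 225, 400, 100, 775, 1000, 625, 100, 775, 1000

n − 1 = 1024 = 2^10 · 1, so s = 10 and d = 1.
x_0 = 1010^1 mod 1025 = 1010.
x_1 = 1010^2 mod 1025 = 225.
x_2 = 225^2 mod 1025 = 400.
x_3 = 400^2 mod 1025 = 100.
x_4 = 100^2 mod 1025 = 775.
x_5 = 775^2 mod 1025 = 1000.
x_6 = 1000^2 mod 1025 = 625.
x_7 = 625^2 mod 1025 = 100.
x_8 = 100^2 mod 1025 = 775.
x_9 = 775^2 mod 1025 = 1000.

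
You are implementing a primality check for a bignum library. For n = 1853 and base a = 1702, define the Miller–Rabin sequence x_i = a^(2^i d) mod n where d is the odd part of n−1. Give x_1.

n − 1 = 1852 = 2^2 · 463, so s = 2 and d = 463.
x_0 = 1702^463 mod 1853 = 1624.
x_1 = 1624^2 mod 1853 = 557.

557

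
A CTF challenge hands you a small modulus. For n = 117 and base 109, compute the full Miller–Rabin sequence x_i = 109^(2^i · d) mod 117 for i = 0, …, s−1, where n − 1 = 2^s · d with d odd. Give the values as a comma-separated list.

109, 64

n − 1 = 116 = 2^2 · 29, so s = 2 and d = 29.
x_0 = 109^29 mod 117 = 109.
x_1 = 109^2 mod 117 = 64.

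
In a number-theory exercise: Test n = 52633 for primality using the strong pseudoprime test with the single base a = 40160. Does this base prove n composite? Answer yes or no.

n − 1 = 52632 = 2^3 · 6579, so s = 3 and d = 6579.
x_0 = 40160^6579 mod 52633 = 25236.
x_0 is neither 1 nor 52632, so continue squaring.
x_1 = 25236^2 mod 52633 = 49029.
x_2 = 49029^2 mod 52633 = 41098.
Reached i = s−1 = 2 without hitting −1: 40160 is a Miller–Rabin witness and 52633 is composite.

yes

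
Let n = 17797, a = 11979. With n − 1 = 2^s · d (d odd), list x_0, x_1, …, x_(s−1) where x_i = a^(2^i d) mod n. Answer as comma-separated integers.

13590, 8631

n − 1 = 17796 = 2^2 · 4449, so s = 2 and d = 4449.
x_0 = 11979^4449 mod 17797 = 13590.
x_1 = 13590^2 mod 17797 = 8631.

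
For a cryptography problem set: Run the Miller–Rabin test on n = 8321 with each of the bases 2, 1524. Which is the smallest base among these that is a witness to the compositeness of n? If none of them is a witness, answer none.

none

n − 1 = 8320 = 2^7 · 65, so s = 7 and d = 65.
Base 2: x_0 = 2^65 mod 8321 = 8192. x_0 is neither 1 nor 8320, so continue squaring. x_1 = 8192^2 mod 8321 = 8320. x_1 ≡ −1, so 2 is not a witness.
Base 1524: x_0 = 1524^65 mod 8321 = 8320. x_0 = 8320 ≡ −1, so 1524 is not a witness.
No listed base is a witness for 8321.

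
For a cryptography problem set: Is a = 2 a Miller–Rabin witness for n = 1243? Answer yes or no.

n − 1 = 1242 = 2^1 · 621, so s = 1 and d = 621.
x_0 = 2^621 mod 1243 = 145.
x_0 ∉ {1, 1242} and s = 1, so 2 is a Miller–Rabin witness and 1243 is composite.

yes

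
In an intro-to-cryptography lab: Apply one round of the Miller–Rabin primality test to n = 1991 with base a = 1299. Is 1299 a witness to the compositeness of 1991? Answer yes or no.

yes

n − 1 = 1990 = 2^1 · 995, so s = 1 and d = 995.
By repeated squaring, 1299^995 ≡ 1882 (mod 1991).
x_0 = 1299^995 mod 1991 = 1882.
x_0 ∉ {1, 1990} and s = 1, so 1299 is a Miller–Rabin witness and 1991 is composite.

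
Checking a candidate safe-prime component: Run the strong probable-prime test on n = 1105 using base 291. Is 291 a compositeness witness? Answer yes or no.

n − 1 = 1104 = 2^4 · 69, so s = 4 and d = 69.
x_0 = 291^69 mod 1105 = 746.
x_0 is neither 1 nor 1104, so continue squaring.
x_1 = 746^2 mod 1105 = 701.
x_2 = 701^2 mod 1105 = 781.
x_3 = 781^2 mod 1105 = 1.
x_3 = 1 but x_2 ≠ ±1, a nontrivial square root of 1 — 291 is a witness and 1105 is composite.

yes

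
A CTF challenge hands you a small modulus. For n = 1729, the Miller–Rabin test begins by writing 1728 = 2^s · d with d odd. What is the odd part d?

Halving: 1728 → 864 → 432 → 216 → 108 → 54 → 27; 27 is odd.
So 1728 = 2^6 · 27.

27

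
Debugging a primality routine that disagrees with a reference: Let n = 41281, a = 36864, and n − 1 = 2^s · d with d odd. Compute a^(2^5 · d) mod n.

1

n − 1 = 41280 = 2^6 · 645, so s = 6 and d = 645.
Repeated squaring mod 41281: 36864^1 ≡ 36864, 36864^2 ≡ 25257, 36864^4 ≡ 756, 36864^8 ≡ 34883, 36864^16 ≡ 24933, 36864^32 ≡ 3910, 36864^64 ≡ 14130, 36864^128 ≡ 21984, 36864^256 ≡ 19589, 36864^512 ≡ 22026.
645 = 512 + 128 + 4 + 1, so 36864^645 ≡ 22026·21984·756·36864 ≡ 1 (mod 41281).
x_0 = 1.
x_1 = 1^2 mod 41281 = 1.
x_2 = 1^2 mod 41281 = 1.
x_3 = 1^2 mod 41281 = 1.
x_4 = 1^2 mod 41281 = 1.
x_5 = 1^2 mod 41281 = 1.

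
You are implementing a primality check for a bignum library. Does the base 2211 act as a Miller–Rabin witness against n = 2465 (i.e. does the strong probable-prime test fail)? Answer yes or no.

no

n − 1 = 2464 = 2^5 · 77, so s = 5 and d = 77.
x_0 = 2211^77 mod 2465 = 1.
x_0 = 1, so 2211 is not a witness.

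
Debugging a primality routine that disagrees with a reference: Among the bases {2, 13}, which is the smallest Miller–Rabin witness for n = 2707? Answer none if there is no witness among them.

n − 1 = 2706 = 2^1 · 1353, so s = 1 and d = 1353.
Base 2: x_0 = 2^1353 mod 2707 = 2706. x_0 = 2706 ≡ −1, so 2 is not a witness.
Base 13: x_0 = 13^1353 mod 2707 = 1. x_0 = 1, so 13 is not a witness.
No listed base is a witness for 2707.

none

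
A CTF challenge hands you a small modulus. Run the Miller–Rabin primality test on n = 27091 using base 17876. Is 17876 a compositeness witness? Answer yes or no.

n − 1 = 27090 = 2^1 · 13545, so s = 1 and d = 13545.
x_0 = 17876^13545 mod 27091 = 27090.
x_0 = 27090 ≡ −1, so 17876 is not a witness.

no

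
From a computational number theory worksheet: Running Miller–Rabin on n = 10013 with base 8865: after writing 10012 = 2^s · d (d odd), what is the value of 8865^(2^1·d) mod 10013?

n − 1 = 10012 = 2^2 · 2503, so s = 2 and d = 2503.
x_0 = 8865^2503 mod 10013 = 6509.
x_1 = 6509^2 mod 10013 = 2078.

2078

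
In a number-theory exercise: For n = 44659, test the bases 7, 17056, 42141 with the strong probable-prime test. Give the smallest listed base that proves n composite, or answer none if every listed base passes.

n − 1 = 44658 = 2^1 · 22329, so s = 1 and d = 22329.
Base 7: x_0 = 7^22329 mod 44659 = 43513. x_0 ∉ {1, 44658} and s = 1, so 7 is a Miller–Rabin witness and 44659 is composite.
Base 17056: x_0 = 17056^22329 mod 44659 = 25529. x_0 ∉ {1, 44658} and s = 1, so 17056 is a Miller–Rabin witness and 44659 is composite.
Base 42141: x_0 = 42141^22329 mod 44659 = 31567. x_0 ∉ {1, 44658} and s = 1, so 42141 is a Miller–Rabin witness and 44659 is composite.
The smallest witness among the given bases is 7.

7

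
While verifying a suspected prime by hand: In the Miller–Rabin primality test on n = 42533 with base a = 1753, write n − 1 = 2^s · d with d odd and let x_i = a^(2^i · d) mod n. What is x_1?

1

n − 1 = 42532 = 2^2 · 10633, so s = 2 and d = 10633.
x_0 = 1753^10633 mod 42533 = 1.
x_1 = 1^2 mod 42533 = 1.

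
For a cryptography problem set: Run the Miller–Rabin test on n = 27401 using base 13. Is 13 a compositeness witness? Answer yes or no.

n − 1 = 27400 = 2^3 · 3425, so s = 3 and d = 3425.
Repeated squaring mod 27401: 13^1 ≡ 13, 13^2 ≡ 169, 13^4 ≡ 1160, 13^8 ≡ 2951, 13^16 ≡ 22284, 13^32 ≡ 15734, 13^64 ≡ 18122, 13^128 ≡ 5899, 13^256 ≡ 26332, 13^512 ≡ 19320, 13^1024 ≡ 5978, 13^2048 ≡ 5580.
3425 = 2048 + 1024 + 256 + 64 + 32 + 1, so 13^3425 ≡ 5580·5978·26332·18122·15734·13 ≡ 5081 (mod 27401).
x_0 = 13^3425 mod 27401 = 5081.
x_0 is neither 1 nor 27400, so continue squaring.
x_1 = 5081^2 mod 27401 = 4819.
x_2 = 4819^2 mod 27401 = 14114.
Reached i = s−1 = 2 without hitting −1: 13 is a Miller–Rabin witness and 27401 is composite.

yes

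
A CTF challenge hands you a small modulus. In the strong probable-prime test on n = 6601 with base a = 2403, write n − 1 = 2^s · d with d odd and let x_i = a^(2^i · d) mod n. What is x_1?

1

n − 1 = 6600 = 2^3 · 825, so s = 3 and d = 825.
x_0 = 2403^825 mod 6601 = 5657.
x_1 = 5657^2 mod 6601 = 1.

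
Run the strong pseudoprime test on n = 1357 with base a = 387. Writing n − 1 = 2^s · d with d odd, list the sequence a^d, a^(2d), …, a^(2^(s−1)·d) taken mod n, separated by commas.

56, 422

n − 1 = 1356 = 2^2 · 339, so s = 2 and d = 339.
x_0 = 387^339 mod 1357 = 56.
x_1 = 56^2 mod 1357 = 422.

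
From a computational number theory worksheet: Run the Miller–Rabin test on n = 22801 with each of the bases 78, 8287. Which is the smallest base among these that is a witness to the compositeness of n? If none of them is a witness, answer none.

n − 1 = 22800 = 2^4 · 1425, so s = 4 and d = 1425.
Base 78: x_0 = 78^1425 mod 22801 = 1. x_0 = 1, so 78 is not a witness.
Base 8287: x_0 = 8287^1425 mod 22801 = 13891. x_0 is neither 1 nor 22800, so continue squaring. x_1 = 13891^2 mod 22801 = 17819. x_2 = 17819^2 mod 22801 = 12836. x_3 = 12836^2 mod 22801 = 2870. Reached i = s−1 = 3 without hitting −1: 8287 is a Miller–Rabin witness and 22801 is composite.
The smallest witness among the given bases is 8287.

8287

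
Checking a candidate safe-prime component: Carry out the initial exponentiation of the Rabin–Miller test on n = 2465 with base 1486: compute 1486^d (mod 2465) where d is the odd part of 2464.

n − 1 = 2464 = 2^5 · 77, so s = 5 and d = 77.
Repeated squaring mod 2465: 1486^1 ≡ 1486, 1486^2 ≡ 2021, 1486^4 ≡ 2401, 1486^8 ≡ 1631, 1486^16 ≡ 426, 1486^32 ≡ 1531, 1486^64 ≡ 2211.
77 = 64 + 8 + 4 + 1, so 1486^77 ≡ 2211·1631·2401·1486 ≡ 1451 (mod 2465).

1451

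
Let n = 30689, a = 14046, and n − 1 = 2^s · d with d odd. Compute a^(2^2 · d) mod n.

10333

n − 1 = 30688 = 2^5 · 959, so s = 5 and d = 959.
By repeated squaring, 14046^959 ≡ 28894 (mod 30689).
x_0 = 28894.
x_1 = 28894^2 mod 30689 = 30369.
x_2 = 30369^2 mod 30689 = 10333.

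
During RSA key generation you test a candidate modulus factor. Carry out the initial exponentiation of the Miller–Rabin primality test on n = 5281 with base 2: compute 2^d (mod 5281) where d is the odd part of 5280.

n − 1 = 5280 = 2^5 · 165, so s = 5 and d = 165.
2^165 mod 5281 = 1703.

1703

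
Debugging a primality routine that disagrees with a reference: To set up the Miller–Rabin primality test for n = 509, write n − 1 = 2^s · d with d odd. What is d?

Halving: 508 → 254 → 127; 127 is odd.
So 508 = 2^2 · 127.

127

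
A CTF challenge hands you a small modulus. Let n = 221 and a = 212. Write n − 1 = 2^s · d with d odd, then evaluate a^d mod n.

134

n − 1 = 220 = 2^2 · 55, so s = 2 and d = 55.
212^55 mod 221 = 134.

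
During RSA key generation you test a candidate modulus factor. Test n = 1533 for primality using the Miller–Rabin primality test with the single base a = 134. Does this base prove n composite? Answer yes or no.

n − 1 = 1532 = 2^2 · 383, so s = 2 and d = 383.
Repeated squaring mod 1533: 134^1 ≡ 134, 134^2 ≡ 1093, 134^4 ≡ 442, 134^8 ≡ 673, 134^16 ≡ 694, 134^32 ≡ 274, 134^64 ≡ 1492, 134^128 ≡ 148, 134^256 ≡ 442.
383 = 256 + 64 + 32 + 16 + 8 + 4 + 2 + 1, so 134^383 ≡ 442·1492·274·694·673·442·1093·134 ≡ 1289 (mod 1533).
x_0 = 134^383 mod 1533 = 1289.
x_0 is neither 1 nor 1532, so continue squaring.
x_1 = 1289^2 mod 1533 = 1282.
Reached i = s−1 = 1 without hitting −1: 134 is a Miller–Rabin witness and 1533 is composite.

yes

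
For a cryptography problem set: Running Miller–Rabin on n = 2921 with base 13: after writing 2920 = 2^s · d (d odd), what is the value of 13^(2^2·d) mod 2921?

209

n − 1 = 2920 = 2^3 · 365, so s = 3 and d = 365.
x_0 = 13^365 mod 2921 = 652.
x_1 = 652^2 mod 2921 = 1559.
x_2 = 1559^2 mod 2921 = 209.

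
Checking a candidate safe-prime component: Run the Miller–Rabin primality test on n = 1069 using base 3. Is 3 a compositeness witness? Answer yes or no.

n − 1 = 1068 = 2^2 · 267, so s = 2 and d = 267.
x_0 = 3^267 mod 1069 = 1068.
x_0 = 1068 ≡ −1, so 3 is not a witness.

no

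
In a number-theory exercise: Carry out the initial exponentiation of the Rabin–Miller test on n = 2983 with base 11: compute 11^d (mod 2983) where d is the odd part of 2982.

2528

n − 1 = 2982 = 2^1 · 1491, so s = 1 and d = 1491.
Repeated squaring mod 2983: 11^1 ≡ 11, 11^2 ≡ 121, 11^4 ≡ 2709, 11^8 ≡ 501, 11^16 ≡ 429, 11^32 ≡ 2078, 11^64 ≡ 1683, 11^128 ≡ 1622, 11^256 ≡ 2861, 11^512 ≡ 2952, 11^1024 ≡ 961.
1491 = 1024 + 256 + 128 + 64 + 16 + 2 + 1, so 11^1491 ≡ 961·2861·1622·1683·429·121·11 ≡ 2528 (mod 2983).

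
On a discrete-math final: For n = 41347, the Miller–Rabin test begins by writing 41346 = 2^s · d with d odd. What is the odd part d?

Halving: 41346 → 20673; 20673 is odd.
So 41346 = 2^1 · 20673.

20673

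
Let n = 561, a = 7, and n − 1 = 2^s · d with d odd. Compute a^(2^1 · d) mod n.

n − 1 = 560 = 2^4 · 35, so s = 4 and d = 35.
x_0 = 7^35 mod 561 = 241.
x_1 = 241^2 mod 561 = 298.

298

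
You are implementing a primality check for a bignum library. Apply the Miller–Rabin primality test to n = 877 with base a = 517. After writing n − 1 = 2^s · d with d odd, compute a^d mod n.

876

n − 1 = 876 = 2^2 · 219, so s = 2 and d = 219.
517^219 mod 877 = 876.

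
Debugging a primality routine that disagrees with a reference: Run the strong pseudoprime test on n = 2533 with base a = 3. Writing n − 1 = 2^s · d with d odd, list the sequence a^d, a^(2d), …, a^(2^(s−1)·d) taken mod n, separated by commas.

n − 1 = 2532 = 2^2 · 633, so s = 2 and d = 633.
x_0 = 3^633 mod 2533 = 286.
x_1 = 286^2 mod 2533 = 740.

286, 740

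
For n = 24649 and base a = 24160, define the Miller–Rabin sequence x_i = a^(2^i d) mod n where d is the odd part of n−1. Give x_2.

n − 1 = 24648 = 2^3 · 3081, so s = 3 and d = 3081.
x_0 = 24160^3081 mod 24649 = 23522.
x_1 = 23522^2 mod 24649 = 13030.
x_2 = 13030^2 mod 24649 = 23237.

23237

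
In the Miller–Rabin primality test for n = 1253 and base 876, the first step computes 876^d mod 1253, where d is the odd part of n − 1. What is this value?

981

n − 1 = 1252 = 2^2 · 313, so s = 2 and d = 313.
876^313 mod 1253 = 981.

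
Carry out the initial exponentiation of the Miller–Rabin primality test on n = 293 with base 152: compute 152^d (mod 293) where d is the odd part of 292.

n − 1 = 292 = 2^2 · 73, so s = 2 and d = 73.
152^73 mod 293 = 292.

292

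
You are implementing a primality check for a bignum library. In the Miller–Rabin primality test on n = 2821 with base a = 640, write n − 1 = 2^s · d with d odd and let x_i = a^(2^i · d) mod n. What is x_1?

n − 1 = 2820 = 2^2 · 705, so s = 2 and d = 705.
x_0 = 640^705 mod 2821 = 1210.
x_1 = 1210^2 mod 2821 = 1.

1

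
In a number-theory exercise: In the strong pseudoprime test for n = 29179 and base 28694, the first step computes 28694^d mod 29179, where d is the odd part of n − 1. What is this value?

29178

n − 1 = 29178 = 2^1 · 14589, so s = 1 and d = 14589.
Repeated squaring mod 29179: 28694^1 ≡ 28694, 28694^2 ≡ 1793, 28694^4 ≡ 5159, 28694^8 ≡ 4033, 28694^16 ≡ 12386, 28694^32 ≡ 18993, 28694^64 ≡ 23251, 28694^128 ≡ 9668, 28694^256 ≡ 9887, 28694^512 ≡ 3119, 28694^1024 ≡ 11554, 28694^2048 ≡ 991, 28694^4096 ≡ 19174, 28694^8192 ≡ 16055.
14589 = 8192 + 4096 + 2048 + 128 + 64 + 32 + 16 + 8 + 4 + 1, so 28694^14589 ≡ 16055·19174·991·9668·23251·18993·12386·4033·5159·28694 ≡ 29178 (mod 29179).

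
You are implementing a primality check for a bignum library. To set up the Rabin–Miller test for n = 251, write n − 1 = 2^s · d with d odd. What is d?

Halving: 250 → 125; 125 is odd.
So 250 = 2^1 · 125.

125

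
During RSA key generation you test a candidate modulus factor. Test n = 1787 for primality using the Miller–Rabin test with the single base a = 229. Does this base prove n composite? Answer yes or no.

n − 1 = 1786 = 2^1 · 893, so s = 1 and d = 893.
Repeated squaring mod 1787: 229^1 ≡ 229, 229^2 ≡ 618, 229^4 ≡ 1293, 229^8 ≡ 1004, 229^16 ≡ 148, 229^32 ≡ 460, 229^64 ≡ 734, 229^128 ≡ 869, 229^256 ≡ 1047, 229^512 ≡ 778.
893 = 512 + 256 + 64 + 32 + 16 + 8 + 4 + 1, so 229^893 ≡ 778·1047·734·460·148·1004·1293·229 ≡ 1 (mod 1787).
x_0 = 229^893 mod 1787 = 1.
x_0 = 1, so 229 is not a witness.

no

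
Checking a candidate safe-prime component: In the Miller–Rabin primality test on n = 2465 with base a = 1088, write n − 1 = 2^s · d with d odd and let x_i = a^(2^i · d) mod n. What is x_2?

n − 1 = 2464 = 2^5 · 77, so s = 5 and d = 77.
Repeated squaring mod 2465: 1088^1 ≡ 1088, 1088^2 ≡ 544, 1088^4 ≡ 136, 1088^8 ≡ 1241, 1088^16 ≡ 1921, 1088^32 ≡ 136, 1088^64 ≡ 1241.
77 = 64 + 8 + 4 + 1, so 1088^77 ≡ 1241·1241·136·1088 ≡ 2448 (mod 2465).
x_0 = 2448.
x_1 = 2448^2 mod 2465 = 289.
x_2 = 289^2 mod 2465 = 2176.

2176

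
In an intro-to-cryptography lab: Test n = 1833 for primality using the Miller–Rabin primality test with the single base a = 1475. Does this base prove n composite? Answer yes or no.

yes

n − 1 = 1832 = 2^3 · 229, so s = 3 and d = 229.
By repeated squaring, 1475^229 ≡ 1397 (mod 1833).
x_0 = 1475^229 mod 1833 = 1397.
x_0 is neither 1 nor 1832, so continue squaring.
x_1 = 1397^2 mod 1833 = 1297.
x_2 = 1297^2 mod 1833 = 1348.
Reached i = s−1 = 2 without hitting −1: 1475 is a Miller–Rabin witness and 1833 is composite.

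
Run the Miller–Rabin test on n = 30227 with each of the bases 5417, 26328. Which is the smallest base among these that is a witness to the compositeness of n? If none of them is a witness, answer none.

5417

n − 1 = 30226 = 2^1 · 15113, so s = 1 and d = 15113.
Base 5417: x_0 = 5417^15113 mod 30227 = 1620. x_0 ∉ {1, 30226} and s = 1, so 5417 is a Miller–Rabin witness and 30227 is composite.
Base 26328: x_0 = 26328^15113 mod 30227 = 16675. x_0 ∉ {1, 30226} and s = 1, so 26328 is a Miller–Rabin witness and 30227 is composite.
The smallest witness among the given bases is 5417.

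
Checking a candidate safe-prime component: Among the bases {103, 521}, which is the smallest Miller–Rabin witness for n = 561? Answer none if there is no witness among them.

521

n − 1 = 560 = 2^4 · 35, so s = 4 and d = 35.
Base 103: x_0 = 103^35 mod 561 = 1. x_0 = 1, so 103 is not a witness.
Base 521: x_0 = 521^35 mod 561 = 56. x_0 is neither 1 nor 560, so continue squaring. x_1 = 56^2 mod 561 = 331. x_2 = 331^2 mod 561 = 166. x_3 = 166^2 mod 561 = 67. Reached i = s−1 = 3 without hitting −1: 521 is a Miller–Rabin witness and 561 is composite.
The smallest witness among the given bases is 521.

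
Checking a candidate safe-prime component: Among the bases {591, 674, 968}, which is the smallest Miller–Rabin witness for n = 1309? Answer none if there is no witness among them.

591

n − 1 = 1308 = 2^2 · 327, so s = 2 and d = 327.
Base 591: x_0 = 591^327 mod 1309 = 1245. x_0 is neither 1 nor 1308, so continue squaring. x_1 = 1245^2 mod 1309 = 169. Reached i = s−1 = 1 without hitting −1: 591 is a Miller–Rabin witness and 1309 is composite.
Base 674: x_0 = 674^327 mod 1309 = 1142. x_0 is neither 1 nor 1308, so continue squaring. x_1 = 1142^2 mod 1309 = 400. Reached i = s−1 = 1 without hitting −1: 674 is a Miller–Rabin witness and 1309 is composite.
Base 968: x_0 = 968^327 mod 1309 = 407. x_0 is neither 1 nor 1308, so continue squaring. x_1 = 407^2 mod 1309 = 715. Reached i = s−1 = 1 without hitting −1: 968 is a Miller–Rabin witness and 1309 is composite.
The smallest witness among the given bases is 591.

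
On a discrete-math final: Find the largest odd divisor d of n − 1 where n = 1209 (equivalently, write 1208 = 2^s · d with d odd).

151

Halving: 1208 → 604 → 302 → 151; 151 is odd.
So 1208 = 2^3 · 151.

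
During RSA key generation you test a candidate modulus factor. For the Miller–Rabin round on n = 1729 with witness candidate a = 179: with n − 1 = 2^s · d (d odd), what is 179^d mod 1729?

246

n − 1 = 1728 = 2^6 · 27, so s = 6 and d = 27.
179^27 mod 1729 = 246.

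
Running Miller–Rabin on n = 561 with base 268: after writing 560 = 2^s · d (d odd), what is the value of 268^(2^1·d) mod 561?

67

n − 1 = 560 = 2^4 · 35, so s = 4 and d = 35.
x_0 = 268^35 mod 561 = 463.
x_1 = 463^2 mod 561 = 67.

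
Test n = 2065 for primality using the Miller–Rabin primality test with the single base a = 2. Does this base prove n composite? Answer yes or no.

n − 1 = 2064 = 2^4 · 129, so s = 4 and d = 129.
Repeated squaring mod 2065: 2^1 ≡ 2, 2^2 ≡ 4, 2^4 ≡ 16, 2^8 ≡ 256, 2^16 ≡ 1521, 2^32 ≡ 641, 2^64 ≡ 2011, 2^128 ≡ 851.
129 = 128 + 1, so 2^129 ≡ 851·2 ≡ 1702 (mod 2065).
x_0 = 2^129 mod 2065 = 1702.
x_0 is neither 1 nor 2064, so continue squaring.
x_1 = 1702^2 mod 2065 = 1674.
x_2 = 1674^2 mod 2065 = 71.
x_3 = 71^2 mod 2065 = 911.
Reached i = s−1 = 3 without hitting −1: 2 is a Miller–Rabin witness and 2065 is composite.

yes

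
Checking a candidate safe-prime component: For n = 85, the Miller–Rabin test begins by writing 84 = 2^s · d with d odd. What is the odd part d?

Halving: 84 → 42 → 21; 21 is odd.
So 84 = 2^2 · 21.

21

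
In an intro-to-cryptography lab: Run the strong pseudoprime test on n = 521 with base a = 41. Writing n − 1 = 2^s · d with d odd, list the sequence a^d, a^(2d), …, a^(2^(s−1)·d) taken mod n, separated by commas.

478, 286, 520

n − 1 = 520 = 2^3 · 65, so s = 3 and d = 65.
x_0 = 41^65 mod 521 = 478.
x_1 = 478^2 mod 521 = 286.
x_2 = 286^2 mod 521 = 520.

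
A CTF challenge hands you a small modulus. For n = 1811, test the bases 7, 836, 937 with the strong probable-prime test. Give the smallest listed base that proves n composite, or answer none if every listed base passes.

none

n − 1 = 1810 = 2^1 · 905, so s = 1 and d = 905.
Base 7: x_0 = 7^905 mod 1811 = 1. x_0 = 1, so 7 is not a witness.
Base 836: x_0 = 836^905 mod 1811 = 1810. x_0 = 1810 ≡ −1, so 836 is not a witness.
Base 937: x_0 = 937^905 mod 1811 = 1810. x_0 = 1810 ≡ −1, so 937 is not a witness.
No listed base is a witness for 1811.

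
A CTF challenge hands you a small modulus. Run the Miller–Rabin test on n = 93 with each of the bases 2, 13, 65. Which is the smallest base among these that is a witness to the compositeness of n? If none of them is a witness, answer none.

2

n − 1 = 92 = 2^2 · 23, so s = 2 and d = 23.
Base 2: x_0 = 2^23 mod 93 = 8. x_0 is neither 1 nor 92, so continue squaring. x_1 = 8^2 mod 93 = 64. Reached i = s−1 = 1 without hitting −1: 2 is a Miller–Rabin witness and 93 is composite.
Base 13: x_0 = 13^23 mod 93 = 55. x_0 is neither 1 nor 92, so continue squaring. x_1 = 55^2 mod 93 = 49. Reached i = s−1 = 1 without hitting −1: 13 is a Miller–Rabin witness and 93 is composite.
Base 65: x_0 = 65^23 mod 93 = 11. x_0 is neither 1 nor 92, so continue squaring. x_1 = 11^2 mod 93 = 28. Reached i = s−1 = 1 without hitting −1: 65 is a Miller–Rabin witness and 93 is composite.
The smallest witness among the given bases is 2.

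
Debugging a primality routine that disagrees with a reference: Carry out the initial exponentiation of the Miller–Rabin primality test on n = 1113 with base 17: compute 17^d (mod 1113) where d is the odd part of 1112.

38

n − 1 = 1112 = 2^3 · 139, so s = 3 and d = 139.
Repeated squaring mod 1113: 17^1 ≡ 17, 17^2 ≡ 289, 17^4 ≡ 46, 17^8 ≡ 1003, 17^16 ≡ 970, 17^32 ≡ 415, 17^64 ≡ 823, 17^128 ≡ 625.
139 = 128 + 8 + 2 + 1, so 17^139 ≡ 625·1003·289·17 ≡ 38 (mod 1113).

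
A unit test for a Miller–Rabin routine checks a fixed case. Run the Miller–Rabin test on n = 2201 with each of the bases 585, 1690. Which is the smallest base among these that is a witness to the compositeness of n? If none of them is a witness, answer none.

n − 1 = 2200 = 2^3 · 275, so s = 3 and d = 275.
Base 585: x_0 = 585^275 mod 2201 = 2200. x_0 = 2200 ≡ −1, so 585 is not a witness.
Base 1690: x_0 = 1690^275 mod 2201 = 1. x_0 = 1, so 1690 is not a witness.
No listed base is a witness for 2201.

none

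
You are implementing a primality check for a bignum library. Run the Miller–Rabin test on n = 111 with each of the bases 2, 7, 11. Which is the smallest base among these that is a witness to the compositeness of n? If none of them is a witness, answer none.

n − 1 = 110 = 2^1 · 55, so s = 1 and d = 55.
Base 2: x_0 = 2^55 mod 111 = 35. x_0 ∉ {1, 110} and s = 1, so 2 is a Miller–Rabin witness and 111 is composite.
Base 7: x_0 = 7^55 mod 111 = 7. x_0 ∉ {1, 110} and s = 1, so 7 is a Miller–Rabin witness and 111 is composite.
Base 11: x_0 = 11^55 mod 111 = 11. x_0 ∉ {1, 110} and s = 1, so 11 is a Miller–Rabin witness and 111 is composite.
The smallest witness among the given bases is 2.

2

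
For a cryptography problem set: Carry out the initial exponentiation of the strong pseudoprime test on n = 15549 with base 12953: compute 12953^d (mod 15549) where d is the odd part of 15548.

n − 1 = 15548 = 2^2 · 3887, so s = 2 and d = 3887.
By repeated squaring, 12953^3887 ≡ 8411 (mod 15549).

8411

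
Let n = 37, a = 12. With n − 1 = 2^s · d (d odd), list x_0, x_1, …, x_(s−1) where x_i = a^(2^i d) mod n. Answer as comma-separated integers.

n − 1 = 36 = 2^2 · 9, so s = 2 and d = 9.
x_0 = 12^9 mod 37 = 1.
x_1 = 1^2 mod 37 = 1.

1, 1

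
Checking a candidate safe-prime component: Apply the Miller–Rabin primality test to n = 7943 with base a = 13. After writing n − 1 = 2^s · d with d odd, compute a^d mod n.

n − 1 = 7942 = 2^1 · 3971, so s = 1 and d = 3971.
By repeated squaring, 13^3971 ≡ 3887 (mod 7943).

3887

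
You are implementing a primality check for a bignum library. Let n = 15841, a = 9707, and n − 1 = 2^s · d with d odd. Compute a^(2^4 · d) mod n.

1

n − 1 = 15840 = 2^5 · 495, so s = 5 and d = 495.
x_0 = 9707^495 mod 15841 = 13796.
x_1 = 13796^2 mod 15841 = 1.
x_2 = 1^2 mod 15841 = 1.
x_3 = 1^2 mod 15841 = 1.
x_4 = 1^2 mod 15841 = 1.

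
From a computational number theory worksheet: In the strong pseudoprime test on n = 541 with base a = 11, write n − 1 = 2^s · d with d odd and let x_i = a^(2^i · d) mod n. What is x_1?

540

n − 1 = 540 = 2^2 · 135, so s = 2 and d = 135.
Repeated squaring mod 541: 11^1 ≡ 11, 11^2 ≡ 121, 11^4 ≡ 34, 11^8 ≡ 74, 11^16 ≡ 66, 11^32 ≡ 28, 11^64 ≡ 243, 11^128 ≡ 80.
135 = 128 + 4 + 2 + 1, so 11^135 ≡ 80·34·121·11 ≡ 489 (mod 541).
x_0 = 489.
x_1 = 489^2 mod 541 = 540.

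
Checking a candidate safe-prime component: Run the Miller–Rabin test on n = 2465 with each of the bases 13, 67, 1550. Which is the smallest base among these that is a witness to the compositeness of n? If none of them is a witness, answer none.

n − 1 = 2464 = 2^5 · 77, so s = 5 and d = 77.
Base 13: x_0 = 13^77 mod 2465 = 608. x_0 is neither 1 nor 2464, so continue squaring. x_1 = 608^2 mod 2465 = 2379. x_2 = 2379^2 mod 2465 = 1. x_2 = 1 but x_1 ≠ ±1, a nontrivial square root of 1 — 13 is a witness and 2465 is composite.
Base 67: x_0 = 67^77 mod 2465 = 492. x_0 is neither 1 nor 2464, so continue squaring. x_1 = 492^2 mod 2465 = 494. x_2 = 494^2 mod 2465 = 1. x_2 = 1 but x_1 ≠ ±1, a nontrivial square root of 1 — 67 is a witness and 2465 is composite.
Base 1550: x_0 = 1550^77 mod 2465 = 2290. x_0 is neither 1 nor 2464, so continue squaring. x_1 = 2290^2 mod 2465 = 1045. x_2 = 1045^2 mod 2465 = 30. x_3 = 30^2 mod 2465 = 900. x_4 = 900^2 mod 2465 = 1480. Reached i = s−1 = 4 without hitting −1: 1550 is a Miller–Rabin witness and 2465 is composite.
The smallest witness among the given bases is 13.

13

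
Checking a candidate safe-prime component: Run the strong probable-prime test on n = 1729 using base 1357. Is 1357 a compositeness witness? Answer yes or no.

yes

n − 1 = 1728 = 2^6 · 27, so s = 6 and d = 27.
x_0 = 1357^27 mod 1729 = 398.
x_0 is neither 1 nor 1728, so continue squaring.
x_1 = 398^2 mod 1729 = 1065.
x_2 = 1065^2 mod 1729 = 1.
x_2 = 1 but x_1 ≠ ±1, a nontrivial square root of 1 — 1357 is a witness and 1729 is composite.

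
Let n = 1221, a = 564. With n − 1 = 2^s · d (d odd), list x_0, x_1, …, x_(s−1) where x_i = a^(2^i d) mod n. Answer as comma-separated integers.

144, 1200

n − 1 = 1220 = 2^2 · 305, so s = 2 and d = 305.
x_0 = 564^305 mod 1221 = 144.
x_1 = 144^2 mod 1221 = 1200.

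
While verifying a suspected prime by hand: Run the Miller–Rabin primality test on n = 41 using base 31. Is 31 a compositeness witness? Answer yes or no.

no

n − 1 = 40 = 2^3 · 5, so s = 3 and d = 5.
Repeated squaring mod 41: 31^1 ≡ 31, 31^2 ≡ 18, 31^4 ≡ 37.
5 = 4 + 1, so 31^5 ≡ 37·31 ≡ 40 (mod 41).
x_0 = 31^5 mod 41 = 40.
x_0 = 40 ≡ −1, so 31 is not a witness.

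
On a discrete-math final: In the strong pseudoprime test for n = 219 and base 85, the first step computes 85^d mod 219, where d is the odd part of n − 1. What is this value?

85

n − 1 = 218 = 2^1 · 109, so s = 1 and d = 109.
85^109 mod 219 = 85.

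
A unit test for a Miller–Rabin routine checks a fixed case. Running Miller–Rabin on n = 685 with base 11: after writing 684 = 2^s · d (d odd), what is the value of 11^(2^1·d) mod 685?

n − 1 = 684 = 2^2 · 171, so s = 2 and d = 171.
x_0 = 11^171 mod 685 = 126.
x_1 = 126^2 mod 685 = 121.

121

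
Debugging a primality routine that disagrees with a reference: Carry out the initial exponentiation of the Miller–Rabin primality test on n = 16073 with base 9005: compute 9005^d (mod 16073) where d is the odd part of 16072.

14898

n − 1 = 16072 = 2^3 · 2009, so s = 3 and d = 2009.
Repeated squaring mod 16073: 9005^1 ≡ 9005, 9005^2 ≡ 1740, 9005^4 ≡ 5876, 9005^8 ≡ 2572, 9005^16 ≡ 9181, 9005^32 ≡ 3949, 9005^64 ≡ 3791, 9005^128 ≡ 2419, 9005^256 ≡ 989, 9005^512 ≡ 13741, 9005^1024 ≡ 5550.
2009 = 1024 + 512 + 256 + 128 + 64 + 16 + 8 + 1, so 9005^2009 ≡ 5550·13741·989·2419·3791·9181·2572·9005 ≡ 14898 (mod 16073).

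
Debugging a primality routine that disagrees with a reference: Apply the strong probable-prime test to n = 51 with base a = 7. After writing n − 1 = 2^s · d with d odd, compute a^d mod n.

10

n − 1 = 50 = 2^1 · 25, so s = 1 and d = 25.
Repeated squaring mod 51: 7^1 ≡ 7, 7^2 ≡ 49, 7^4 ≡ 4, 7^8 ≡ 16, 7^16 ≡ 1.
25 = 16 + 8 + 1, so 7^25 ≡ 1·16·7 ≡ 10 (mod 51).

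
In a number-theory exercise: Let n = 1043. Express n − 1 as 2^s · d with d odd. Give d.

521

Halving: 1042 → 521; 521 is odd.
So 1042 = 2^1 · 521.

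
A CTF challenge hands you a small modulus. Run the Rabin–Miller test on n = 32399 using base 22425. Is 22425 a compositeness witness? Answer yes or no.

n − 1 = 32398 = 2^1 · 16199, so s = 1 and d = 16199.
x_0 = 22425^16199 mod 32399 = 19024.
x_0 ∉ {1, 32398} and s = 1, so 22425 is a Miller–Rabin witness and 32399 is composite.

yes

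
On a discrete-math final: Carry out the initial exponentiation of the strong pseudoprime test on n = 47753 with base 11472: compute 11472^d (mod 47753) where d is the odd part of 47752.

26228

n − 1 = 47752 = 2^3 · 5969, so s = 3 and d = 5969.
By repeated squaring, 11472^5969 ≡ 26228 (mod 47753).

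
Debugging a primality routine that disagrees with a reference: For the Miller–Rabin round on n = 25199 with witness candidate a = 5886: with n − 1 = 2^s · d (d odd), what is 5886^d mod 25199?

7876

n − 1 = 25198 = 2^1 · 12599, so s = 1 and d = 12599.
5886^12599 mod 25199 = 7876.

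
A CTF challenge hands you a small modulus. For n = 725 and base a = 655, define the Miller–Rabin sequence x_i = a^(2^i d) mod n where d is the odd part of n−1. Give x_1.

550

n − 1 = 724 = 2^2 · 181, so s = 2 and d = 181.
x_0 = 655^181 mod 725 = 75.
x_1 = 75^2 mod 725 = 550.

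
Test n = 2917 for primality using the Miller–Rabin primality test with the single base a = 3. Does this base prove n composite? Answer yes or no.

no

n − 1 = 2916 = 2^2 · 729, so s = 2 and d = 729.
x_0 = 3^729 mod 2917 = 2916.
x_0 = 2916 ≡ −1, so 3 is not a witness.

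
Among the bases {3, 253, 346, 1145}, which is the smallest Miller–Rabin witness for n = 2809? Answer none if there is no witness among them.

n − 1 = 2808 = 2^3 · 351, so s = 3 and d = 351.
Base 3: x_0 = 3^351 mod 2809 = 2249. x_0 is neither 1 nor 2808, so continue squaring. x_1 = 2249^2 mod 2809 = 1801. x_2 = 1801^2 mod 2809 = 2015. Reached i = s−1 = 2 without hitting −1: 3 is a Miller–Rabin witness and 2809 is composite.
Base 253: x_0 = 253^351 mod 2809 = 2779. x_0 is neither 1 nor 2808, so continue squaring. x_1 = 2779^2 mod 2809 = 900. x_2 = 900^2 mod 2809 = 1008. Reached i = s−1 = 2 without hitting −1: 253 is a Miller–Rabin witness and 2809 is composite.
Base 346: x_0 = 346^351 mod 2809 = 2227. x_0 is neither 1 nor 2808, so continue squaring. x_1 = 2227^2 mod 2809 = 1644. x_2 = 1644^2 mod 2809 = 478. Reached i = s−1 = 2 without hitting −1: 346 is a Miller–Rabin witness and 2809 is composite.
Base 1145: x_0 = 1145^351 mod 2809 = 341. x_0 is neither 1 nor 2808, so continue squaring. x_1 = 341^2 mod 2809 = 1112. x_2 = 1112^2 mod 2809 = 584. Reached i = s−1 = 2 without hitting −1: 1145 is a Miller–Rabin witness and 2809 is composite.
The smallest witness among the given bases is 3.

3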